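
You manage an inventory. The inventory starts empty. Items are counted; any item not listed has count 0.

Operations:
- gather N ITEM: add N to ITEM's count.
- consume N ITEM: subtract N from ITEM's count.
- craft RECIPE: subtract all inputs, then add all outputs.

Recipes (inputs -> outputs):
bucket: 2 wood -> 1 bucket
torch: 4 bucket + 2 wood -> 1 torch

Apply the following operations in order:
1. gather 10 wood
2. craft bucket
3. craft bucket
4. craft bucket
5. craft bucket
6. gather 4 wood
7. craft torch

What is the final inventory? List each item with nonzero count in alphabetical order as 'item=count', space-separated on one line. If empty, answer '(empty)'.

After 1 (gather 10 wood): wood=10
After 2 (craft bucket): bucket=1 wood=8
After 3 (craft bucket): bucket=2 wood=6
After 4 (craft bucket): bucket=3 wood=4
After 5 (craft bucket): bucket=4 wood=2
After 6 (gather 4 wood): bucket=4 wood=6
After 7 (craft torch): torch=1 wood=4

Answer: torch=1 wood=4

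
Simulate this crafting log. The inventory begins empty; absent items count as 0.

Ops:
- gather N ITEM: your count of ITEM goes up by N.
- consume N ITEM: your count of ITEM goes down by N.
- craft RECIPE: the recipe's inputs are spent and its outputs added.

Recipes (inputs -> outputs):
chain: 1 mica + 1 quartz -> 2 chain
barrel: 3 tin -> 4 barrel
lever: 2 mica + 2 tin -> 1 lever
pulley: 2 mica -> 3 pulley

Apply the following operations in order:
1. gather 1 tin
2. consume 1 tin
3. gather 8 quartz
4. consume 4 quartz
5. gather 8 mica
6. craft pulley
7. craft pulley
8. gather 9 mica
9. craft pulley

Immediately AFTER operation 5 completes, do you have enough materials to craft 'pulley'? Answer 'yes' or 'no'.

Answer: yes

Derivation:
After 1 (gather 1 tin): tin=1
After 2 (consume 1 tin): (empty)
After 3 (gather 8 quartz): quartz=8
After 4 (consume 4 quartz): quartz=4
After 5 (gather 8 mica): mica=8 quartz=4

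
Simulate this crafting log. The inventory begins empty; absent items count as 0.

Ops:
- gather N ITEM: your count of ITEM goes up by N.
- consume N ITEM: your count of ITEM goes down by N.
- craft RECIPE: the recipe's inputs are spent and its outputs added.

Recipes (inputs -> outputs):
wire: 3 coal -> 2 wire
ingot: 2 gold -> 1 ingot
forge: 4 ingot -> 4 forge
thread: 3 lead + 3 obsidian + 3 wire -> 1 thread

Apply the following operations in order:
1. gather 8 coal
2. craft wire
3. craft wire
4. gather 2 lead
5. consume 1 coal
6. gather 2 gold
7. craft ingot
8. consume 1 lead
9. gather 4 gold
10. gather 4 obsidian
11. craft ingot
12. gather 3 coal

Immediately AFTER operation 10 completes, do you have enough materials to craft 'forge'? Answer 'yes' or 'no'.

Answer: no

Derivation:
After 1 (gather 8 coal): coal=8
After 2 (craft wire): coal=5 wire=2
After 3 (craft wire): coal=2 wire=4
After 4 (gather 2 lead): coal=2 lead=2 wire=4
After 5 (consume 1 coal): coal=1 lead=2 wire=4
After 6 (gather 2 gold): coal=1 gold=2 lead=2 wire=4
After 7 (craft ingot): coal=1 ingot=1 lead=2 wire=4
After 8 (consume 1 lead): coal=1 ingot=1 lead=1 wire=4
After 9 (gather 4 gold): coal=1 gold=4 ingot=1 lead=1 wire=4
After 10 (gather 4 obsidian): coal=1 gold=4 ingot=1 lead=1 obsidian=4 wire=4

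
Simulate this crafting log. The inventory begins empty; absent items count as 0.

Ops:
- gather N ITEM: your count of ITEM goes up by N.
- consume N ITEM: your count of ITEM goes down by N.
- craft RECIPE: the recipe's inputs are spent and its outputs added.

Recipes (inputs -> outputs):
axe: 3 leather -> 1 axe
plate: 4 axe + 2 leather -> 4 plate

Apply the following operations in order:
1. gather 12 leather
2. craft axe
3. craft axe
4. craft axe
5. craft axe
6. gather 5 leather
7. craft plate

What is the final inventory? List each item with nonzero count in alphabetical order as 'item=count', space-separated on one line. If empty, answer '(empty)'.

Answer: leather=3 plate=4

Derivation:
After 1 (gather 12 leather): leather=12
After 2 (craft axe): axe=1 leather=9
After 3 (craft axe): axe=2 leather=6
After 4 (craft axe): axe=3 leather=3
After 5 (craft axe): axe=4
After 6 (gather 5 leather): axe=4 leather=5
After 7 (craft plate): leather=3 plate=4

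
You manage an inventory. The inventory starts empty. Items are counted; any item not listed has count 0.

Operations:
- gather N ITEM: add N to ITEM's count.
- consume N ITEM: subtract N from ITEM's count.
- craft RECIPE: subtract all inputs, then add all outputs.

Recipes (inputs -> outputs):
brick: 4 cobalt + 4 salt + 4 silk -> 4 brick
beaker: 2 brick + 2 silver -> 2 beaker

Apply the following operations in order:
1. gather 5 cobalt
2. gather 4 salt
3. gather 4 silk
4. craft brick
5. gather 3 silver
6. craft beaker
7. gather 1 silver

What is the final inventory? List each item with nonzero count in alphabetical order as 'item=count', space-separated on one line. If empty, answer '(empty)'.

After 1 (gather 5 cobalt): cobalt=5
After 2 (gather 4 salt): cobalt=5 salt=4
After 3 (gather 4 silk): cobalt=5 salt=4 silk=4
After 4 (craft brick): brick=4 cobalt=1
After 5 (gather 3 silver): brick=4 cobalt=1 silver=3
After 6 (craft beaker): beaker=2 brick=2 cobalt=1 silver=1
After 7 (gather 1 silver): beaker=2 brick=2 cobalt=1 silver=2

Answer: beaker=2 brick=2 cobalt=1 silver=2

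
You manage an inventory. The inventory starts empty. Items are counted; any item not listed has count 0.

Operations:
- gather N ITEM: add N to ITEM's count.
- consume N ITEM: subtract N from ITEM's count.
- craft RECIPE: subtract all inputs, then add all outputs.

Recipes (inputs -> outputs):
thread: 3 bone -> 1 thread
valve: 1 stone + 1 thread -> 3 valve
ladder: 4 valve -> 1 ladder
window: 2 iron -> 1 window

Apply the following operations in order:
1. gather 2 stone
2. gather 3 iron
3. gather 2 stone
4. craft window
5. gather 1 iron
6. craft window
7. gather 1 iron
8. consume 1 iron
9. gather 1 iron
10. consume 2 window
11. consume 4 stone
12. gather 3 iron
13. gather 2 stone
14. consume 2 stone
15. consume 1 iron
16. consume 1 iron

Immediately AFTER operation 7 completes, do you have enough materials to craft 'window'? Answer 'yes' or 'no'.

After 1 (gather 2 stone): stone=2
After 2 (gather 3 iron): iron=3 stone=2
After 3 (gather 2 stone): iron=3 stone=4
After 4 (craft window): iron=1 stone=4 window=1
After 5 (gather 1 iron): iron=2 stone=4 window=1
After 6 (craft window): stone=4 window=2
After 7 (gather 1 iron): iron=1 stone=4 window=2

Answer: no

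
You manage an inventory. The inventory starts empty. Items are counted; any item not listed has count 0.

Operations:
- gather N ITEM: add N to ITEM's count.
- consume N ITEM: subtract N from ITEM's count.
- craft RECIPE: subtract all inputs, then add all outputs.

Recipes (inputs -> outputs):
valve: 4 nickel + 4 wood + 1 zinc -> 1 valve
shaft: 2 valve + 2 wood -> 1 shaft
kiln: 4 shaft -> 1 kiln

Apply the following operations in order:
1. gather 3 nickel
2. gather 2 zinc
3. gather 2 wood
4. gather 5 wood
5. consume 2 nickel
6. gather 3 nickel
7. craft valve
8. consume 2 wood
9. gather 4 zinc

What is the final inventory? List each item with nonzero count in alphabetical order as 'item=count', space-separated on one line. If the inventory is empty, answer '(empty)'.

Answer: valve=1 wood=1 zinc=5

Derivation:
After 1 (gather 3 nickel): nickel=3
After 2 (gather 2 zinc): nickel=3 zinc=2
After 3 (gather 2 wood): nickel=3 wood=2 zinc=2
After 4 (gather 5 wood): nickel=3 wood=7 zinc=2
After 5 (consume 2 nickel): nickel=1 wood=7 zinc=2
After 6 (gather 3 nickel): nickel=4 wood=7 zinc=2
After 7 (craft valve): valve=1 wood=3 zinc=1
After 8 (consume 2 wood): valve=1 wood=1 zinc=1
After 9 (gather 4 zinc): valve=1 wood=1 zinc=5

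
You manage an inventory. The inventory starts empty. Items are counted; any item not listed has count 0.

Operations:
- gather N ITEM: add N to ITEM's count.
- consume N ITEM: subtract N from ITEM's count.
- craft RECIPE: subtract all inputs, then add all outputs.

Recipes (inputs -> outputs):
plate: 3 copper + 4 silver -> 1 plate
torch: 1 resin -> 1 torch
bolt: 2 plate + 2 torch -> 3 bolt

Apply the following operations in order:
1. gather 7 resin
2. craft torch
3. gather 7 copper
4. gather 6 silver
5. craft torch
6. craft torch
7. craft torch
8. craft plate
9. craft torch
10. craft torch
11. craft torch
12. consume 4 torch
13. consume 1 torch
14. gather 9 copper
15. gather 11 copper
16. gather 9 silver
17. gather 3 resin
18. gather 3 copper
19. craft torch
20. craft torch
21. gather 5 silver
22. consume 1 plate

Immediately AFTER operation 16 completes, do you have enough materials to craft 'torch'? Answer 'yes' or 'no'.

After 1 (gather 7 resin): resin=7
After 2 (craft torch): resin=6 torch=1
After 3 (gather 7 copper): copper=7 resin=6 torch=1
After 4 (gather 6 silver): copper=7 resin=6 silver=6 torch=1
After 5 (craft torch): copper=7 resin=5 silver=6 torch=2
After 6 (craft torch): copper=7 resin=4 silver=6 torch=3
After 7 (craft torch): copper=7 resin=3 silver=6 torch=4
After 8 (craft plate): copper=4 plate=1 resin=3 silver=2 torch=4
After 9 (craft torch): copper=4 plate=1 resin=2 silver=2 torch=5
After 10 (craft torch): copper=4 plate=1 resin=1 silver=2 torch=6
After 11 (craft torch): copper=4 plate=1 silver=2 torch=7
After 12 (consume 4 torch): copper=4 plate=1 silver=2 torch=3
After 13 (consume 1 torch): copper=4 plate=1 silver=2 torch=2
After 14 (gather 9 copper): copper=13 plate=1 silver=2 torch=2
After 15 (gather 11 copper): copper=24 plate=1 silver=2 torch=2
After 16 (gather 9 silver): copper=24 plate=1 silver=11 torch=2

Answer: no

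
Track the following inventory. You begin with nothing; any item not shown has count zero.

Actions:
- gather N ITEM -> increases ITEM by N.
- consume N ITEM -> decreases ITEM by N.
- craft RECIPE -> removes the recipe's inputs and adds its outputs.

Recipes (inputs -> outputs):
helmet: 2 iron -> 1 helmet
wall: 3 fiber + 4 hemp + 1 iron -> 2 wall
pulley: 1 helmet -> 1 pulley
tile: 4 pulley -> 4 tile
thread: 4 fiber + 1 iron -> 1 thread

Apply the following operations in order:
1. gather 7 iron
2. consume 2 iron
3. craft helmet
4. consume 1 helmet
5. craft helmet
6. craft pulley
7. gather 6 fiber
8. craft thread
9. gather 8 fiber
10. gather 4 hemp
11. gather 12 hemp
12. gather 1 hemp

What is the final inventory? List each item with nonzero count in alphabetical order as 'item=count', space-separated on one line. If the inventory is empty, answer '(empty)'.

After 1 (gather 7 iron): iron=7
After 2 (consume 2 iron): iron=5
After 3 (craft helmet): helmet=1 iron=3
After 4 (consume 1 helmet): iron=3
After 5 (craft helmet): helmet=1 iron=1
After 6 (craft pulley): iron=1 pulley=1
After 7 (gather 6 fiber): fiber=6 iron=1 pulley=1
After 8 (craft thread): fiber=2 pulley=1 thread=1
After 9 (gather 8 fiber): fiber=10 pulley=1 thread=1
After 10 (gather 4 hemp): fiber=10 hemp=4 pulley=1 thread=1
After 11 (gather 12 hemp): fiber=10 hemp=16 pulley=1 thread=1
After 12 (gather 1 hemp): fiber=10 hemp=17 pulley=1 thread=1

Answer: fiber=10 hemp=17 pulley=1 thread=1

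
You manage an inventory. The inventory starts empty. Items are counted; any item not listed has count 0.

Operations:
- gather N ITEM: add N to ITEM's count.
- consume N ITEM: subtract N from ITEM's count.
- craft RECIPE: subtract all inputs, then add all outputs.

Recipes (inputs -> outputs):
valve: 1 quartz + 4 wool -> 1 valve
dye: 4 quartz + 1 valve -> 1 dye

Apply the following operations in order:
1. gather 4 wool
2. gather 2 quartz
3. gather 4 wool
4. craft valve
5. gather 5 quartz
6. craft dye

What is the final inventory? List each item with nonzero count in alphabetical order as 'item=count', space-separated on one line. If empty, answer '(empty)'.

Answer: dye=1 quartz=2 wool=4

Derivation:
After 1 (gather 4 wool): wool=4
After 2 (gather 2 quartz): quartz=2 wool=4
After 3 (gather 4 wool): quartz=2 wool=8
After 4 (craft valve): quartz=1 valve=1 wool=4
After 5 (gather 5 quartz): quartz=6 valve=1 wool=4
After 6 (craft dye): dye=1 quartz=2 wool=4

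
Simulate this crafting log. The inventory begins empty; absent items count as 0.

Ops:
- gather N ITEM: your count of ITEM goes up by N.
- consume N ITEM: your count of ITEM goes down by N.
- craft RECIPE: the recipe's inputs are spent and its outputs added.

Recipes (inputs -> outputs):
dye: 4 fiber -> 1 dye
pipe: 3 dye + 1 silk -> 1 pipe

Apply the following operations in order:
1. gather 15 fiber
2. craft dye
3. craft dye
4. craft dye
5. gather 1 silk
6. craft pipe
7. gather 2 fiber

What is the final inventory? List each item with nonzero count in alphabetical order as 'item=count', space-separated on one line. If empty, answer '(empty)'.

Answer: fiber=5 pipe=1

Derivation:
After 1 (gather 15 fiber): fiber=15
After 2 (craft dye): dye=1 fiber=11
After 3 (craft dye): dye=2 fiber=7
After 4 (craft dye): dye=3 fiber=3
After 5 (gather 1 silk): dye=3 fiber=3 silk=1
After 6 (craft pipe): fiber=3 pipe=1
After 7 (gather 2 fiber): fiber=5 pipe=1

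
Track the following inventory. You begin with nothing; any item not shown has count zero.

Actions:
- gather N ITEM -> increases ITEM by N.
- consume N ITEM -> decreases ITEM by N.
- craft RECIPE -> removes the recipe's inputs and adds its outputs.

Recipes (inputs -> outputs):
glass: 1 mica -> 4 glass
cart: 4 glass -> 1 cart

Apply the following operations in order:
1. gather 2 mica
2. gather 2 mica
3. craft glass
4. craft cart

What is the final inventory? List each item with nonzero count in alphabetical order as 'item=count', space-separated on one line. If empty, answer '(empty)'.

After 1 (gather 2 mica): mica=2
After 2 (gather 2 mica): mica=4
After 3 (craft glass): glass=4 mica=3
After 4 (craft cart): cart=1 mica=3

Answer: cart=1 mica=3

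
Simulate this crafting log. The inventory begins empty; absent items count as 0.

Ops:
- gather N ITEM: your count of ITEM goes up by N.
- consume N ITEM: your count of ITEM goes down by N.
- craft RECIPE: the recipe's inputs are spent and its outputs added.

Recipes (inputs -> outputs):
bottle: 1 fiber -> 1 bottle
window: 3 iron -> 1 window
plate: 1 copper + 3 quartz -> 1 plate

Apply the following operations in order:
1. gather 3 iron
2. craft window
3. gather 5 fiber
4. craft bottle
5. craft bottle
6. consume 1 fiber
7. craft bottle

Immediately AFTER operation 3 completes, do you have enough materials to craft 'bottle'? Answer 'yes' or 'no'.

Answer: yes

Derivation:
After 1 (gather 3 iron): iron=3
After 2 (craft window): window=1
After 3 (gather 5 fiber): fiber=5 window=1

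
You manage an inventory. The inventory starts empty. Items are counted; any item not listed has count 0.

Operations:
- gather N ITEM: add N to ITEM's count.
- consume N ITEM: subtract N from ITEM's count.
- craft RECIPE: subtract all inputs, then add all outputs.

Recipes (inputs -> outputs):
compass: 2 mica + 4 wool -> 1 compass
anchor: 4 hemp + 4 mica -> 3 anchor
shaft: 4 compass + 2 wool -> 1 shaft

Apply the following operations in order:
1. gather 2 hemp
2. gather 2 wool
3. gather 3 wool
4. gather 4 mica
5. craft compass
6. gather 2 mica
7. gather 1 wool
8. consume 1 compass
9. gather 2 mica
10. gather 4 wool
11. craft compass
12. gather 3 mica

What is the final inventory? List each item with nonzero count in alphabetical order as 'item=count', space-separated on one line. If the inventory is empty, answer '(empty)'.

Answer: compass=1 hemp=2 mica=7 wool=2

Derivation:
After 1 (gather 2 hemp): hemp=2
After 2 (gather 2 wool): hemp=2 wool=2
After 3 (gather 3 wool): hemp=2 wool=5
After 4 (gather 4 mica): hemp=2 mica=4 wool=5
After 5 (craft compass): compass=1 hemp=2 mica=2 wool=1
After 6 (gather 2 mica): compass=1 hemp=2 mica=4 wool=1
After 7 (gather 1 wool): compass=1 hemp=2 mica=4 wool=2
After 8 (consume 1 compass): hemp=2 mica=4 wool=2
After 9 (gather 2 mica): hemp=2 mica=6 wool=2
After 10 (gather 4 wool): hemp=2 mica=6 wool=6
After 11 (craft compass): compass=1 hemp=2 mica=4 wool=2
After 12 (gather 3 mica): compass=1 hemp=2 mica=7 wool=2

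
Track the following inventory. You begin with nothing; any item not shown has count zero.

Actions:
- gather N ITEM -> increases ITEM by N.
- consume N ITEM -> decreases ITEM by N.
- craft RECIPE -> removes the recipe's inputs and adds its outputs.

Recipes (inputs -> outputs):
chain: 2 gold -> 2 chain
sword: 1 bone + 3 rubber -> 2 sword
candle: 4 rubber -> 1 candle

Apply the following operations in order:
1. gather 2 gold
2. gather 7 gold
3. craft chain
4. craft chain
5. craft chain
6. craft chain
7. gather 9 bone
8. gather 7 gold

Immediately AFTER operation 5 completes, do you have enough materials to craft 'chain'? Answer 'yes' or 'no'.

After 1 (gather 2 gold): gold=2
After 2 (gather 7 gold): gold=9
After 3 (craft chain): chain=2 gold=7
After 4 (craft chain): chain=4 gold=5
After 5 (craft chain): chain=6 gold=3

Answer: yes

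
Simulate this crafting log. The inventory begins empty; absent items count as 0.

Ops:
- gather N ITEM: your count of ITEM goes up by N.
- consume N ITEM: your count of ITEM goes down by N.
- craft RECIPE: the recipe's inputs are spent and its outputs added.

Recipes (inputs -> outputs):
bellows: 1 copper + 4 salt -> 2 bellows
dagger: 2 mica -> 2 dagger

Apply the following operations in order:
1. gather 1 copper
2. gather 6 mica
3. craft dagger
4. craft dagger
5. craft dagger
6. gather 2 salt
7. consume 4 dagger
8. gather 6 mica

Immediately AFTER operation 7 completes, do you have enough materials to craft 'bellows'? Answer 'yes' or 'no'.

After 1 (gather 1 copper): copper=1
After 2 (gather 6 mica): copper=1 mica=6
After 3 (craft dagger): copper=1 dagger=2 mica=4
After 4 (craft dagger): copper=1 dagger=4 mica=2
After 5 (craft dagger): copper=1 dagger=6
After 6 (gather 2 salt): copper=1 dagger=6 salt=2
After 7 (consume 4 dagger): copper=1 dagger=2 salt=2

Answer: no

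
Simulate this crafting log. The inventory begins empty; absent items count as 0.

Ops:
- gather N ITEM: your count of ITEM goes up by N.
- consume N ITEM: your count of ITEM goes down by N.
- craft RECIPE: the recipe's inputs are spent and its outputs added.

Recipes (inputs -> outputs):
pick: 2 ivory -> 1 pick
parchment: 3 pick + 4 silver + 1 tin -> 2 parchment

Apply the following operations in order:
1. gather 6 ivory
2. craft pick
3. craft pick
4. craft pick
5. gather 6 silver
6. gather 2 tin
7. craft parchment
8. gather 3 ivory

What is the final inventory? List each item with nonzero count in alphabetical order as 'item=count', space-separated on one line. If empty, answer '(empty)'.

Answer: ivory=3 parchment=2 silver=2 tin=1

Derivation:
After 1 (gather 6 ivory): ivory=6
After 2 (craft pick): ivory=4 pick=1
After 3 (craft pick): ivory=2 pick=2
After 4 (craft pick): pick=3
After 5 (gather 6 silver): pick=3 silver=6
After 6 (gather 2 tin): pick=3 silver=6 tin=2
After 7 (craft parchment): parchment=2 silver=2 tin=1
After 8 (gather 3 ivory): ivory=3 parchment=2 silver=2 tin=1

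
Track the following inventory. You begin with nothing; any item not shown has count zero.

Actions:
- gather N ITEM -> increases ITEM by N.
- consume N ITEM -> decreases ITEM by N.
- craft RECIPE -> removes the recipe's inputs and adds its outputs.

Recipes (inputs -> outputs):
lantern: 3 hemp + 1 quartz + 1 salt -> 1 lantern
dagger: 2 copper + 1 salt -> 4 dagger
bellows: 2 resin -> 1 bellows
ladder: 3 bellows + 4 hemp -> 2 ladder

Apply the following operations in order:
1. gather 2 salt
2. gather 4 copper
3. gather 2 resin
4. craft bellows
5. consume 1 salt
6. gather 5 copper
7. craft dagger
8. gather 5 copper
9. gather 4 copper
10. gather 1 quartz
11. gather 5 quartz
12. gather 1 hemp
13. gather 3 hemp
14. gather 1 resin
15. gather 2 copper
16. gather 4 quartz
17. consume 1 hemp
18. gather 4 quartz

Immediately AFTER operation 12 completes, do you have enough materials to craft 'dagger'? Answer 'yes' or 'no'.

After 1 (gather 2 salt): salt=2
After 2 (gather 4 copper): copper=4 salt=2
After 3 (gather 2 resin): copper=4 resin=2 salt=2
After 4 (craft bellows): bellows=1 copper=4 salt=2
After 5 (consume 1 salt): bellows=1 copper=4 salt=1
After 6 (gather 5 copper): bellows=1 copper=9 salt=1
After 7 (craft dagger): bellows=1 copper=7 dagger=4
After 8 (gather 5 copper): bellows=1 copper=12 dagger=4
After 9 (gather 4 copper): bellows=1 copper=16 dagger=4
After 10 (gather 1 quartz): bellows=1 copper=16 dagger=4 quartz=1
After 11 (gather 5 quartz): bellows=1 copper=16 dagger=4 quartz=6
After 12 (gather 1 hemp): bellows=1 copper=16 dagger=4 hemp=1 quartz=6

Answer: no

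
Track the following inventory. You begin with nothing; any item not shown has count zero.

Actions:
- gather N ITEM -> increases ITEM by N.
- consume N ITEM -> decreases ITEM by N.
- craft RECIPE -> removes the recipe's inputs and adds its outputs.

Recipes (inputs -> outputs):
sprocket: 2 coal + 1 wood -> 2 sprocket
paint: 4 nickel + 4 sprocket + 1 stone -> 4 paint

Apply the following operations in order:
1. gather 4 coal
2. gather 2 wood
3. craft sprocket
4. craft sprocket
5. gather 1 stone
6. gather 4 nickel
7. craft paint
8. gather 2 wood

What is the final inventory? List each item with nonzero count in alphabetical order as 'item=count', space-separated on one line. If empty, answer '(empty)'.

Answer: paint=4 wood=2

Derivation:
After 1 (gather 4 coal): coal=4
After 2 (gather 2 wood): coal=4 wood=2
After 3 (craft sprocket): coal=2 sprocket=2 wood=1
After 4 (craft sprocket): sprocket=4
After 5 (gather 1 stone): sprocket=4 stone=1
After 6 (gather 4 nickel): nickel=4 sprocket=4 stone=1
After 7 (craft paint): paint=4
After 8 (gather 2 wood): paint=4 wood=2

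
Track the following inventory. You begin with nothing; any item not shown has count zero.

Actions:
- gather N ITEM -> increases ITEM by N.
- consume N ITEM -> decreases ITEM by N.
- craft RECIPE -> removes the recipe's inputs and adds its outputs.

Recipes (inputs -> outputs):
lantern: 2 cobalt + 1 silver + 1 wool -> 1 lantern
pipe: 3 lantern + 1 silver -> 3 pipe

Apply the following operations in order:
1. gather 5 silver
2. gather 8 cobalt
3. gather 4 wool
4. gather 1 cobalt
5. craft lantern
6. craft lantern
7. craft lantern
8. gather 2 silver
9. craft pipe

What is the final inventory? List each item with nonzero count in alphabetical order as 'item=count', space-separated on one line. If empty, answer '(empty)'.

Answer: cobalt=3 pipe=3 silver=3 wool=1

Derivation:
After 1 (gather 5 silver): silver=5
After 2 (gather 8 cobalt): cobalt=8 silver=5
After 3 (gather 4 wool): cobalt=8 silver=5 wool=4
After 4 (gather 1 cobalt): cobalt=9 silver=5 wool=4
After 5 (craft lantern): cobalt=7 lantern=1 silver=4 wool=3
After 6 (craft lantern): cobalt=5 lantern=2 silver=3 wool=2
After 7 (craft lantern): cobalt=3 lantern=3 silver=2 wool=1
After 8 (gather 2 silver): cobalt=3 lantern=3 silver=4 wool=1
After 9 (craft pipe): cobalt=3 pipe=3 silver=3 wool=1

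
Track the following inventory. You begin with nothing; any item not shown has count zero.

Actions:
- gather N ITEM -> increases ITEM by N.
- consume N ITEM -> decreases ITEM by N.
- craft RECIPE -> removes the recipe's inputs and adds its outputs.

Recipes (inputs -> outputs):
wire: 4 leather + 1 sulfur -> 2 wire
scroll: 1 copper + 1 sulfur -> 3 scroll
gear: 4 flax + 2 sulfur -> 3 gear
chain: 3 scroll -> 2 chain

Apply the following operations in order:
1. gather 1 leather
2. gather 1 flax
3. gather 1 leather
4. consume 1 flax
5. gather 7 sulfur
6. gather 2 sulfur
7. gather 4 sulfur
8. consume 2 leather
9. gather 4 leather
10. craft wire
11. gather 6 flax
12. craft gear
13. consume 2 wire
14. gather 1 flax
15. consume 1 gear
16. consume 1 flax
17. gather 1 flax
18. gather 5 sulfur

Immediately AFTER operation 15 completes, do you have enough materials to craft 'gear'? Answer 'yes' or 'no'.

After 1 (gather 1 leather): leather=1
After 2 (gather 1 flax): flax=1 leather=1
After 3 (gather 1 leather): flax=1 leather=2
After 4 (consume 1 flax): leather=2
After 5 (gather 7 sulfur): leather=2 sulfur=7
After 6 (gather 2 sulfur): leather=2 sulfur=9
After 7 (gather 4 sulfur): leather=2 sulfur=13
After 8 (consume 2 leather): sulfur=13
After 9 (gather 4 leather): leather=4 sulfur=13
After 10 (craft wire): sulfur=12 wire=2
After 11 (gather 6 flax): flax=6 sulfur=12 wire=2
After 12 (craft gear): flax=2 gear=3 sulfur=10 wire=2
After 13 (consume 2 wire): flax=2 gear=3 sulfur=10
After 14 (gather 1 flax): flax=3 gear=3 sulfur=10
After 15 (consume 1 gear): flax=3 gear=2 sulfur=10

Answer: no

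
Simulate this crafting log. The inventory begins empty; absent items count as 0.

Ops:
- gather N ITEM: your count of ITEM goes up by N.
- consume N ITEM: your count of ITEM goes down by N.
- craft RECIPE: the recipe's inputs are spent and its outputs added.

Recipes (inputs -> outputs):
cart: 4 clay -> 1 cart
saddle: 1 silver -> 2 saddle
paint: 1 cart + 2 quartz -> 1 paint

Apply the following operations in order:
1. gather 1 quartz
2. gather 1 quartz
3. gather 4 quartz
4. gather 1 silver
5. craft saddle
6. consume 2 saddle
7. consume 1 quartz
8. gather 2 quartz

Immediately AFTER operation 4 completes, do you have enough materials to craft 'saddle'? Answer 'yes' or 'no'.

After 1 (gather 1 quartz): quartz=1
After 2 (gather 1 quartz): quartz=2
After 3 (gather 4 quartz): quartz=6
After 4 (gather 1 silver): quartz=6 silver=1

Answer: yes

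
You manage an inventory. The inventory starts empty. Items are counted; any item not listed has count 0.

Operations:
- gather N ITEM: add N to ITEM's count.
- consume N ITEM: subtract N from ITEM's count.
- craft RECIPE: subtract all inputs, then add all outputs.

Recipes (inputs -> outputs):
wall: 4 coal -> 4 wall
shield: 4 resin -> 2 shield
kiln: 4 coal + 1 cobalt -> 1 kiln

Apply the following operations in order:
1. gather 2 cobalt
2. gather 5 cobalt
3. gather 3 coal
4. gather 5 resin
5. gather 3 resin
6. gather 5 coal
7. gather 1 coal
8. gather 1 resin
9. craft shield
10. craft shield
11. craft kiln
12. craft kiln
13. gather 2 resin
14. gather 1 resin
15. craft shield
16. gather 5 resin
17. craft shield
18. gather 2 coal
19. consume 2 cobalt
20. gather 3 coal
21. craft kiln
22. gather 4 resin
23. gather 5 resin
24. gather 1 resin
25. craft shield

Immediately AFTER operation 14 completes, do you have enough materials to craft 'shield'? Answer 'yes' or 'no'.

Answer: yes

Derivation:
After 1 (gather 2 cobalt): cobalt=2
After 2 (gather 5 cobalt): cobalt=7
After 3 (gather 3 coal): coal=3 cobalt=7
After 4 (gather 5 resin): coal=3 cobalt=7 resin=5
After 5 (gather 3 resin): coal=3 cobalt=7 resin=8
After 6 (gather 5 coal): coal=8 cobalt=7 resin=8
After 7 (gather 1 coal): coal=9 cobalt=7 resin=8
After 8 (gather 1 resin): coal=9 cobalt=7 resin=9
After 9 (craft shield): coal=9 cobalt=7 resin=5 shield=2
After 10 (craft shield): coal=9 cobalt=7 resin=1 shield=4
After 11 (craft kiln): coal=5 cobalt=6 kiln=1 resin=1 shield=4
After 12 (craft kiln): coal=1 cobalt=5 kiln=2 resin=1 shield=4
After 13 (gather 2 resin): coal=1 cobalt=5 kiln=2 resin=3 shield=4
After 14 (gather 1 resin): coal=1 cobalt=5 kiln=2 resin=4 shield=4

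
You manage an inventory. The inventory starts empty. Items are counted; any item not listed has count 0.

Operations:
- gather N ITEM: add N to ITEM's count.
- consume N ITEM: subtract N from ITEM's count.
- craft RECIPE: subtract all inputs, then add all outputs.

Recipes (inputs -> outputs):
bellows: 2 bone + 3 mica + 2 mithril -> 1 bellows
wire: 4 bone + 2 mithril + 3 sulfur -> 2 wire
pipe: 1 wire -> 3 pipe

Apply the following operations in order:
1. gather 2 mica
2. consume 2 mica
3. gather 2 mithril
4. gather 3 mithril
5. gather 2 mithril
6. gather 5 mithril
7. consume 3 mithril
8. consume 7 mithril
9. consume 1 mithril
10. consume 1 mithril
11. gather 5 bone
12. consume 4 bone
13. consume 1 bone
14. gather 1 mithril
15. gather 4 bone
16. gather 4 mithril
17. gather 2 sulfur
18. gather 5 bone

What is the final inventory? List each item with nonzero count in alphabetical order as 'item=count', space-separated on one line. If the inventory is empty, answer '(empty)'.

Answer: bone=9 mithril=5 sulfur=2

Derivation:
After 1 (gather 2 mica): mica=2
After 2 (consume 2 mica): (empty)
After 3 (gather 2 mithril): mithril=2
After 4 (gather 3 mithril): mithril=5
After 5 (gather 2 mithril): mithril=7
After 6 (gather 5 mithril): mithril=12
After 7 (consume 3 mithril): mithril=9
After 8 (consume 7 mithril): mithril=2
After 9 (consume 1 mithril): mithril=1
After 10 (consume 1 mithril): (empty)
After 11 (gather 5 bone): bone=5
After 12 (consume 4 bone): bone=1
After 13 (consume 1 bone): (empty)
After 14 (gather 1 mithril): mithril=1
After 15 (gather 4 bone): bone=4 mithril=1
After 16 (gather 4 mithril): bone=4 mithril=5
After 17 (gather 2 sulfur): bone=4 mithril=5 sulfur=2
After 18 (gather 5 bone): bone=9 mithril=5 sulfur=2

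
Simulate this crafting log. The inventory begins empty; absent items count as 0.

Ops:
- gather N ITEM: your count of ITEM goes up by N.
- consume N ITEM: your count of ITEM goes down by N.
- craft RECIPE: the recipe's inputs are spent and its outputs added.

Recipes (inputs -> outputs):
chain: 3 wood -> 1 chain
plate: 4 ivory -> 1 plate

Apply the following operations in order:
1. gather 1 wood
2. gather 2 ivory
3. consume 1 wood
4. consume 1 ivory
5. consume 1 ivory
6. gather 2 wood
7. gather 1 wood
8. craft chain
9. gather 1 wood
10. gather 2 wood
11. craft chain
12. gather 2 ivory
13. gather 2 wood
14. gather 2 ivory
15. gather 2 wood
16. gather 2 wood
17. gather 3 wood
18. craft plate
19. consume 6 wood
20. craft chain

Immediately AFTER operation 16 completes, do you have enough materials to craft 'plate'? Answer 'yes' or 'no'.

After 1 (gather 1 wood): wood=1
After 2 (gather 2 ivory): ivory=2 wood=1
After 3 (consume 1 wood): ivory=2
After 4 (consume 1 ivory): ivory=1
After 5 (consume 1 ivory): (empty)
After 6 (gather 2 wood): wood=2
After 7 (gather 1 wood): wood=3
After 8 (craft chain): chain=1
After 9 (gather 1 wood): chain=1 wood=1
After 10 (gather 2 wood): chain=1 wood=3
After 11 (craft chain): chain=2
After 12 (gather 2 ivory): chain=2 ivory=2
After 13 (gather 2 wood): chain=2 ivory=2 wood=2
After 14 (gather 2 ivory): chain=2 ivory=4 wood=2
After 15 (gather 2 wood): chain=2 ivory=4 wood=4
After 16 (gather 2 wood): chain=2 ivory=4 wood=6

Answer: yes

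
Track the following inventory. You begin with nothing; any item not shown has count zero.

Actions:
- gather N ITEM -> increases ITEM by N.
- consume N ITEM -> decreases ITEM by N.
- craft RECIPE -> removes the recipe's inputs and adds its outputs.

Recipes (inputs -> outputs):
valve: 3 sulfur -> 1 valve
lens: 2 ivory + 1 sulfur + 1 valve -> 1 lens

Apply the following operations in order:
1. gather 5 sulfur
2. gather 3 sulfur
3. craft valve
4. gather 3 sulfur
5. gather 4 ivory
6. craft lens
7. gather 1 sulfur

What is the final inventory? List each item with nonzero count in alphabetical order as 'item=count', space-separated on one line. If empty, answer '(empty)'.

Answer: ivory=2 lens=1 sulfur=8

Derivation:
After 1 (gather 5 sulfur): sulfur=5
After 2 (gather 3 sulfur): sulfur=8
After 3 (craft valve): sulfur=5 valve=1
After 4 (gather 3 sulfur): sulfur=8 valve=1
After 5 (gather 4 ivory): ivory=4 sulfur=8 valve=1
After 6 (craft lens): ivory=2 lens=1 sulfur=7
After 7 (gather 1 sulfur): ivory=2 lens=1 sulfur=8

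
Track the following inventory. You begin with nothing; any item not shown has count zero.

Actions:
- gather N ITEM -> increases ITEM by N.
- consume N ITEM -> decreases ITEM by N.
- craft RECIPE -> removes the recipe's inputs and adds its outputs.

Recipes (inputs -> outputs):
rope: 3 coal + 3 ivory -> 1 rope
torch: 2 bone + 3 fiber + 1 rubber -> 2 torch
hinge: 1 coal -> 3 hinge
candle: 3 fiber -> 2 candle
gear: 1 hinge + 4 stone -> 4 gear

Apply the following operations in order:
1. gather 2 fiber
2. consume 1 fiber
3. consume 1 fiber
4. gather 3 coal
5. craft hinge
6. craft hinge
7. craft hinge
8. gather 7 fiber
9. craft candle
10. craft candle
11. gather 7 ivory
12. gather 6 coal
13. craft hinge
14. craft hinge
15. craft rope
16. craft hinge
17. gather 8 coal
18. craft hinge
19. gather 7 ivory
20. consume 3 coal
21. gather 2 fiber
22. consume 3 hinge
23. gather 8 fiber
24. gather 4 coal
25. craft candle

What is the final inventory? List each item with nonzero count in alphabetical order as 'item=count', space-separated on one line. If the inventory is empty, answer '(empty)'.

After 1 (gather 2 fiber): fiber=2
After 2 (consume 1 fiber): fiber=1
After 3 (consume 1 fiber): (empty)
After 4 (gather 3 coal): coal=3
After 5 (craft hinge): coal=2 hinge=3
After 6 (craft hinge): coal=1 hinge=6
After 7 (craft hinge): hinge=9
After 8 (gather 7 fiber): fiber=7 hinge=9
After 9 (craft candle): candle=2 fiber=4 hinge=9
After 10 (craft candle): candle=4 fiber=1 hinge=9
After 11 (gather 7 ivory): candle=4 fiber=1 hinge=9 ivory=7
After 12 (gather 6 coal): candle=4 coal=6 fiber=1 hinge=9 ivory=7
After 13 (craft hinge): candle=4 coal=5 fiber=1 hinge=12 ivory=7
After 14 (craft hinge): candle=4 coal=4 fiber=1 hinge=15 ivory=7
After 15 (craft rope): candle=4 coal=1 fiber=1 hinge=15 ivory=4 rope=1
After 16 (craft hinge): candle=4 fiber=1 hinge=18 ivory=4 rope=1
After 17 (gather 8 coal): candle=4 coal=8 fiber=1 hinge=18 ivory=4 rope=1
After 18 (craft hinge): candle=4 coal=7 fiber=1 hinge=21 ivory=4 rope=1
After 19 (gather 7 ivory): candle=4 coal=7 fiber=1 hinge=21 ivory=11 rope=1
After 20 (consume 3 coal): candle=4 coal=4 fiber=1 hinge=21 ivory=11 rope=1
After 21 (gather 2 fiber): candle=4 coal=4 fiber=3 hinge=21 ivory=11 rope=1
After 22 (consume 3 hinge): candle=4 coal=4 fiber=3 hinge=18 ivory=11 rope=1
After 23 (gather 8 fiber): candle=4 coal=4 fiber=11 hinge=18 ivory=11 rope=1
After 24 (gather 4 coal): candle=4 coal=8 fiber=11 hinge=18 ivory=11 rope=1
After 25 (craft candle): candle=6 coal=8 fiber=8 hinge=18 ivory=11 rope=1

Answer: candle=6 coal=8 fiber=8 hinge=18 ivory=11 rope=1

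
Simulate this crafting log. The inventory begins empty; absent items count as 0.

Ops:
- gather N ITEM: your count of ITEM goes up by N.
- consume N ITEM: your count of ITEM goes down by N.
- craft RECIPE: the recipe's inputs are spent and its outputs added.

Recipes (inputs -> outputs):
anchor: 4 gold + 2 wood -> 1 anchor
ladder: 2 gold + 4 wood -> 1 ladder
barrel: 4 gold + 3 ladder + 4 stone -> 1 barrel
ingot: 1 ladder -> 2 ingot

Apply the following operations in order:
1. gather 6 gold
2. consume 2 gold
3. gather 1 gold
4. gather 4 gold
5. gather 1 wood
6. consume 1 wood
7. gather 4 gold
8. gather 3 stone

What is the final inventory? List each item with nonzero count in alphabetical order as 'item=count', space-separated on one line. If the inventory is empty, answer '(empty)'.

Answer: gold=13 stone=3

Derivation:
After 1 (gather 6 gold): gold=6
After 2 (consume 2 gold): gold=4
After 3 (gather 1 gold): gold=5
After 4 (gather 4 gold): gold=9
After 5 (gather 1 wood): gold=9 wood=1
After 6 (consume 1 wood): gold=9
After 7 (gather 4 gold): gold=13
After 8 (gather 3 stone): gold=13 stone=3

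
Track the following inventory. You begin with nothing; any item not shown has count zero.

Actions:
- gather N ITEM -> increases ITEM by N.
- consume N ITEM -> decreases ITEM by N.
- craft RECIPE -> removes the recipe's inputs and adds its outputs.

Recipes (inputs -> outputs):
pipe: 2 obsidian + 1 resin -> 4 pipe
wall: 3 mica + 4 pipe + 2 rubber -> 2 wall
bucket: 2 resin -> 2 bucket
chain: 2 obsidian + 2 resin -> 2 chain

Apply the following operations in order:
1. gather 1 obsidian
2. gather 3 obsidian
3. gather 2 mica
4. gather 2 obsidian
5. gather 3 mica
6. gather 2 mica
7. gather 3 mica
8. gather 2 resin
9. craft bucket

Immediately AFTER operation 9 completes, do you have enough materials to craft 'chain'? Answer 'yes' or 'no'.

After 1 (gather 1 obsidian): obsidian=1
After 2 (gather 3 obsidian): obsidian=4
After 3 (gather 2 mica): mica=2 obsidian=4
After 4 (gather 2 obsidian): mica=2 obsidian=6
After 5 (gather 3 mica): mica=5 obsidian=6
After 6 (gather 2 mica): mica=7 obsidian=6
After 7 (gather 3 mica): mica=10 obsidian=6
After 8 (gather 2 resin): mica=10 obsidian=6 resin=2
After 9 (craft bucket): bucket=2 mica=10 obsidian=6

Answer: no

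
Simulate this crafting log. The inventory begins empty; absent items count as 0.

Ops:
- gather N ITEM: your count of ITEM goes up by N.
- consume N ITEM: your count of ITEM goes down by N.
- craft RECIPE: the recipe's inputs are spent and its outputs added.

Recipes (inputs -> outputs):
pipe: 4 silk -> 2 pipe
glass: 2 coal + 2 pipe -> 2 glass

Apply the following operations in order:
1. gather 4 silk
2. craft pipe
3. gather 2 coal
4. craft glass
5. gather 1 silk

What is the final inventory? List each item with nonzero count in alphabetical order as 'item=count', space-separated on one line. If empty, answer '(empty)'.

After 1 (gather 4 silk): silk=4
After 2 (craft pipe): pipe=2
After 3 (gather 2 coal): coal=2 pipe=2
After 4 (craft glass): glass=2
After 5 (gather 1 silk): glass=2 silk=1

Answer: glass=2 silk=1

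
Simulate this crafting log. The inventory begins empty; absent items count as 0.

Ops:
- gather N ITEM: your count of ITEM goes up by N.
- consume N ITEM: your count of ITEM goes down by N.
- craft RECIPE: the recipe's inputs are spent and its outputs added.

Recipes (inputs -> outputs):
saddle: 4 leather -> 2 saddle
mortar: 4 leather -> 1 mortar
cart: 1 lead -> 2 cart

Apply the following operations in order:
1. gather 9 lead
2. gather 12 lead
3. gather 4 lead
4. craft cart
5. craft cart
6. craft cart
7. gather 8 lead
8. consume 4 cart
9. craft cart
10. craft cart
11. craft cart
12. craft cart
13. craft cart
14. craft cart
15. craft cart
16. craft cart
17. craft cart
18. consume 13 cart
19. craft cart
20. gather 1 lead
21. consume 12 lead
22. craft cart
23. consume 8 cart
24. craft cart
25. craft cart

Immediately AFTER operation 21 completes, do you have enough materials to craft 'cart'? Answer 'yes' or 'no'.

After 1 (gather 9 lead): lead=9
After 2 (gather 12 lead): lead=21
After 3 (gather 4 lead): lead=25
After 4 (craft cart): cart=2 lead=24
After 5 (craft cart): cart=4 lead=23
After 6 (craft cart): cart=6 lead=22
After 7 (gather 8 lead): cart=6 lead=30
After 8 (consume 4 cart): cart=2 lead=30
After 9 (craft cart): cart=4 lead=29
After 10 (craft cart): cart=6 lead=28
After 11 (craft cart): cart=8 lead=27
After 12 (craft cart): cart=10 lead=26
After 13 (craft cart): cart=12 lead=25
After 14 (craft cart): cart=14 lead=24
After 15 (craft cart): cart=16 lead=23
After 16 (craft cart): cart=18 lead=22
After 17 (craft cart): cart=20 lead=21
After 18 (consume 13 cart): cart=7 lead=21
After 19 (craft cart): cart=9 lead=20
After 20 (gather 1 lead): cart=9 lead=21
After 21 (consume 12 lead): cart=9 lead=9

Answer: yes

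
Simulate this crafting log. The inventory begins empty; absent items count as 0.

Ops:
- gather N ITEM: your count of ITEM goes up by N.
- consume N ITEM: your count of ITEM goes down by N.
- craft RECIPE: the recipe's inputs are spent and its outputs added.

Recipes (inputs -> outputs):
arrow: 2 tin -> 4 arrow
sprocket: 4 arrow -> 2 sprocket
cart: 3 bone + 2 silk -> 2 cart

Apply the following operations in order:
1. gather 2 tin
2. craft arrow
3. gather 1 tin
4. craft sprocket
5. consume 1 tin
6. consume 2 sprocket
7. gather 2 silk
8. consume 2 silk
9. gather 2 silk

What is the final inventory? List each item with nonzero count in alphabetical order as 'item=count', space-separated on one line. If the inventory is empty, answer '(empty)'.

Answer: silk=2

Derivation:
After 1 (gather 2 tin): tin=2
After 2 (craft arrow): arrow=4
After 3 (gather 1 tin): arrow=4 tin=1
After 4 (craft sprocket): sprocket=2 tin=1
After 5 (consume 1 tin): sprocket=2
After 6 (consume 2 sprocket): (empty)
After 7 (gather 2 silk): silk=2
After 8 (consume 2 silk): (empty)
After 9 (gather 2 silk): silk=2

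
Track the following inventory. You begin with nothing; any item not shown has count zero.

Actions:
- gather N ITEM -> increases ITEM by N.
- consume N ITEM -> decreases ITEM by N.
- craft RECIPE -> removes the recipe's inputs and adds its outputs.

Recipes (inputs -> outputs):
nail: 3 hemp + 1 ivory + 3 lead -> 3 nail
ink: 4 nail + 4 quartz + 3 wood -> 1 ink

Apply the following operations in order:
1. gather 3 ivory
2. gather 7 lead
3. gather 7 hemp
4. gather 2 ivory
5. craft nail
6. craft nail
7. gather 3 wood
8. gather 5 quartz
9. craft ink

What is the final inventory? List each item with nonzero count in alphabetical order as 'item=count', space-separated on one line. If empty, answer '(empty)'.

Answer: hemp=1 ink=1 ivory=3 lead=1 nail=2 quartz=1

Derivation:
After 1 (gather 3 ivory): ivory=3
After 2 (gather 7 lead): ivory=3 lead=7
After 3 (gather 7 hemp): hemp=7 ivory=3 lead=7
After 4 (gather 2 ivory): hemp=7 ivory=5 lead=7
After 5 (craft nail): hemp=4 ivory=4 lead=4 nail=3
After 6 (craft nail): hemp=1 ivory=3 lead=1 nail=6
After 7 (gather 3 wood): hemp=1 ivory=3 lead=1 nail=6 wood=3
After 8 (gather 5 quartz): hemp=1 ivory=3 lead=1 nail=6 quartz=5 wood=3
After 9 (craft ink): hemp=1 ink=1 ivory=3 lead=1 nail=2 quartz=1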